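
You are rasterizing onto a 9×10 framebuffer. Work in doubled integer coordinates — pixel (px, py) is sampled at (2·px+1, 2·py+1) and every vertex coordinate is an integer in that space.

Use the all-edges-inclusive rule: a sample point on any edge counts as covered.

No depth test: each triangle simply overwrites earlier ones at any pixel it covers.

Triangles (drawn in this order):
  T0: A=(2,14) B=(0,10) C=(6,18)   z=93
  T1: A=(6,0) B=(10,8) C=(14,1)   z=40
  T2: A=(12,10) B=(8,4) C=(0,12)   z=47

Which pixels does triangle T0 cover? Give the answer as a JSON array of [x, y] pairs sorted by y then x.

T0:
  2·area = 8
  edge (2, 14)→(0, 10): d=(-2,-4) inclusive
  edge (0, 10)→(6, 18): d=(6,8) inclusive
  edge (6, 18)→(2, 14): d=(-4,-4) inclusive
    (0,6)@(1, 13): e=[-2,10,0] → .  [on edge]
    (1,7)@(3, 15): e=[2,6,0] → X  [on edge]
    (2,7)@(5, 15): e=[10,-10,8] → .
    (1,8)@(3, 17): e=[-2,18,-8] → .
    (2,8)@(5, 17): e=[6,2,0] → X  [on edge]
    (3,8)@(7, 17): e=[14,-14,8] → .
    (2,9)@(5, 19): e=[2,14,-8] → .
    (3,9)@(7, 19): e=[10,-2,0] → .  [on edge]
  covered (2 px):
    . . . . . . . . .
    . . . . . . . . .
    . . . . . . . . .
    . . . . . . . . .
    . . . . . . . . .
    . . . . . . . . .
    . . . . . . . . .
    . X . . . . . . .
    . . X . . . . . .
    . . . . . . . . .
T1:
  2·area = 60  (B↔C swapped to make it positive)
  edge (6, 0)→(14, 1): d=(8,1) inclusive
  edge (14, 1)→(10, 8): d=(-4,7) inclusive
  edge (10, 8)→(6, 0): d=(-4,-8) inclusive
    (3,0)@(7, 1): e=[7,49,4] → X
    (4,0)@(9, 1): e=[5,35,20] → X
    (5,0)@(11, 1): e=[3,21,36] → X
    (6,0)@(13, 1): e=[1,7,52] → X
    (7,0)@(15, 1): e=[-1,-7,68] → .
    (3,1)@(7, 3): e=[23,41,-4] → .
    (4,1)@(9, 3): e=[21,27,12] → X
    (6,1)@(13, 3): e=[17,-1,44] → .
    (4,2)@(9, 5): e=[37,19,4] → X
    (6,2)@(13, 5): e=[33,-9,36] → .
    (4,3)@(9, 7): e=[53,11,-4] → .
    (5,3)@(11, 7): e=[51,-3,12] → .
  covered (8 px):
    . . . X X X X . .
    . . . . X X . . .
    . . . . X X . . .
    . . . . . . . . .
    . . . . . . . . .
    . . . . . . . . .
    . . . . . . . . .
    . . . . . . . . .
    . . . . . . . . .
    . . . . . . . . .
T2:
  2·area = 80  (B↔C swapped to make it positive)
  edge (12, 10)→(0, 12): d=(-12,2) inclusive
  edge (0, 12)→(8, 4): d=(8,-8) inclusive
  edge (8, 4)→(12, 10): d=(4,6) inclusive
    (5,0)@(11, 1): e=[110,0,-30] → .  [on edge]
    (4,1)@(9, 3): e=[90,0,-10] → .  [on edge]
    (3,2)@(7, 5): e=[70,0,10] → X  [on edge]
    (4,2)@(9, 5): e=[66,16,-2] → .
    (2,3)@(5, 7): e=[50,0,30] → X  [on edge]
    (4,3)@(9, 7): e=[42,32,6] → X
    (5,3)@(11, 7): e=[38,48,-6] → .
    (1,4)@(3, 9): e=[30,0,50] → X  [on edge]
    (5,4)@(11, 9): e=[14,64,2] → X
    (6,4)@(13, 9): e=[10,80,-10] → .
    (0,5)@(1, 11): e=[10,0,70] → X  [on edge]
    (3,5)@(7, 11): e=[-2,48,34] → .
  covered (12 px):
    . . . . . . . . .
    . . . . . . . . .
    . . . X . . . . .
    . . X X X . . . .
    . X X X X X . . .
    X X X . . . . . .
    . . . . . . . . .
    . . . . . . . . .
    . . . . . . . . .
    . . . . . . . . .

Final: [[1,7],[2,8]]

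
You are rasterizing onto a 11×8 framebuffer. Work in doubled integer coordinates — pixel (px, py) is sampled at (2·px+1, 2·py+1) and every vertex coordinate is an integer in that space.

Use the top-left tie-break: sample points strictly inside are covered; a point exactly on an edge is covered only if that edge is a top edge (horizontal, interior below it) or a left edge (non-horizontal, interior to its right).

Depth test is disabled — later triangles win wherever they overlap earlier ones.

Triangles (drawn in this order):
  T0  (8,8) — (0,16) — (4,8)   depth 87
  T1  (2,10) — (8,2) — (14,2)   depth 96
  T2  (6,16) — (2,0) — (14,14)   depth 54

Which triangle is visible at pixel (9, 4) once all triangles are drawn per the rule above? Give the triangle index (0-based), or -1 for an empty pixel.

T0:
  2·area = 32
  edge (8, 8)→(0, 16): d=(-8,8) right/bottom  bias=-1
  edge (0, 16)→(4, 8): d=(4,-8) top-left  bias=+0
  edge (4, 8)→(8, 8): d=(4,0) top-left  bias=+0
    (7,0)@(15, 1): e=[0,60,-28] → .  [on edge]
    (6,1)@(13, 3): e=[0,52,-20] → .  [on edge]
    (5,2)@(11, 5): e=[0,44,-12] → .  [on edge]
    (4,3)@(9, 7): e=[0,36,-4] → .  [on edge]
    (2,4)@(5, 9): e=[16,12,4] → X
    (3,4)@(7, 9): e=[0,28,4] → .  [on edge]
    (1,5)@(3, 11): e=[16,4,12] → X
    (2,5)@(5, 11): e=[0,20,12] → .  [on edge]
    (1,6)@(3, 13): e=[0,12,20] → .  [on edge]
    (0,7)@(1, 15): e=[0,4,28] → .  [on edge]
  covered (2 px):
    . . . . . . . . . . .
    . . . . . . . . . . .
    . . . . . . . . . . .
    . . . . . . . . . . .
    . . X . . . . . . . .
    . X . . . . . . . . .
    . . . . . . . . . . .
    . . . . . . . . . . .
T1:
  2·area = 48
  edge (2, 10)→(8, 2): d=(6,-8) top-left  bias=+0
  edge (8, 2)→(14, 2): d=(6,0) top-left  bias=+0
  edge (14, 2)→(2, 10): d=(-12,8) right/bottom  bias=-1
    (4,1)@(9, 3): e=[14,6,28] → X
    (5,1)@(11, 3): e=[30,6,12] → X
    (6,1)@(13, 3): e=[46,6,-4] → .
    (3,2)@(7, 5): e=[10,18,20] → X
    (5,2)@(11, 5): e=[42,18,-12] → .
    (2,3)@(5, 7): e=[6,30,12] → X
    (3,3)@(7, 7): e=[22,30,-4] → .
    (4,3)@(9, 7): e=[38,30,-20] → .
    (1,4)@(3, 9): e=[2,42,4] → X
    (2,4)@(5, 9): e=[18,42,-12] → .
    (1,5)@(3, 11): e=[14,54,-20] → .
  covered (6 px):
    . . . . . . . . . . .
    . . . . X X . . . . .
    . . . X X . . . . . .
    . . X . . . . . . . .
    . X . . . . . . . . .
    . . . . . . . . . . .
    . . . . . . . . . . .
    . . . . . . . . . . .
T2:
  2·area = 136
  edge (6, 16)→(2, 0): d=(-4,-16) top-left  bias=+0
  edge (2, 0)→(14, 14): d=(12,14) right/bottom  bias=-1
  edge (14, 14)→(6, 16): d=(-8,2) right/bottom  bias=-1
    (1,1)@(3, 3): e=[4,22,110] → X
    (2,1)@(5, 3): e=[36,-6,106] → .
    (1,2)@(3, 5): e=[-4,46,94] → .
    (2,2)@(5, 5): e=[28,18,90] → X
    (3,2)@(7, 5): e=[60,-10,86] → .
    (2,3)@(5, 7): e=[20,42,74] → X
    (3,3)@(7, 7): e=[52,14,70] → X
    (4,3)@(9, 7): e=[84,-14,66] → .
    (2,4)@(5, 9): e=[12,66,58] → X
    (4,4)@(9, 9): e=[76,10,50] → X
    (5,4)@(11, 9): e=[108,-18,46] → .
    (2,5)@(5, 11): e=[4,90,42] → X
  covered (17 px):
    . . . . . . . . . . .
    . X . . . . . . . . .
    . . X . . . . . . . .
    . . X X . . . . . . .
    . . X X X . . . . . .
    . . X X X X . . . . .
    . . . X X X X . . . .
    . . . X X . . . . . .

Z-buffer (winner per pixel, '.' = empty):
  . . . . . . . . . . .
  . 2 . . 1 1 . . . . .
  . . 2 1 1 . . . . . .
  . . 2 2 . . . . . . .
  . 1 2 2 2 . . . . . .
  . 0 2 2 2 2 . . . . .
  . . . 2 2 2 2 . . . .
  . . . 2 2 . . . . . .

Result: -1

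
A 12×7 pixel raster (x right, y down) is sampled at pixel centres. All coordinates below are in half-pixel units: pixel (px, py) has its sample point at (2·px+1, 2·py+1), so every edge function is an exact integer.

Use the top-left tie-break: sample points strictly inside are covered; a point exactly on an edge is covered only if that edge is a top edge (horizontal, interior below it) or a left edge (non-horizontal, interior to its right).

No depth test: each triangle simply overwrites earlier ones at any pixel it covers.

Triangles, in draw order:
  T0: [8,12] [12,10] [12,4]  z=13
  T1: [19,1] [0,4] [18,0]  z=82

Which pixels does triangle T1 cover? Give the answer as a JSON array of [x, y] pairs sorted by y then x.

T0:
  2·area = 24  (B↔C swapped to make it positive)
  edge (8, 12)→(12, 4): d=(4,-8) top-left  bias=+0
  edge (12, 4)→(12, 10): d=(0,6) right/bottom  bias=-1
  edge (12, 10)→(8, 12): d=(-4,2) right/bottom  bias=-1
    (5,3)@(11, 7): e=[4,6,14] → #
    (6,3)@(13, 7): e=[20,-6,10] → ·
    (5,4)@(11, 9): e=[12,6,6] → #
    (6,4)@(13, 9): e=[28,-6,2] → ·
    (4,5)@(9, 11): e=[4,18,2] → #
    (5,5)@(11, 11): e=[20,6,-2] → ·
    (4,6)@(9, 13): e=[12,18,-6] → ·
  covered (3 px):
    · · · · · · · · · · · ·
    · · · · · · · · · · · ·
    · · · · · · · · · · · ·
    · · · · · # · · · · · ·
    · · · · · # · · · · · ·
    · · · · # · · · · · · ·
    · · · · · · · · · · · ·
T1:
  2·area = 22
  edge (19, 1)→(0, 4): d=(-19,3) right/bottom  bias=-1
  edge (0, 4)→(18, 0): d=(18,-4) top-left  bias=+0
  edge (18, 0)→(19, 1): d=(1,1) right/bottom  bias=-1
    (7,0)@(15, 1): e=[12,6,4] → #
    (8,0)@(17, 1): e=[6,14,2] → #
    (9,0)@(19, 1): e=[0,22,0] → ·  [on edge]
    (2,1)@(5, 3): e=[4,2,16] → #
    (3,1)@(7, 3): e=[-2,10,14] → ·
    (7,1)@(15, 3): e=[-26,42,6] → ·
    (8,1)@(17, 3): e=[-32,50,4] → ·
    (10,1)@(21, 3): e=[-44,66,0] → ·  [on edge]
    (2,2)@(5, 5): e=[-34,38,18] → ·
    (11,2)@(23, 5): e=[-88,110,0] → ·  [on edge]
  covered (3 px):
    · · · · · · · # # · · ·
    · · # · · · · · · · · ·
    · · · · · · · · · · · ·
    · · · · · · · · · · · ·
    · · · · · · · · · · · ·
    · · · · · · · · · · · ·
    · · · · · · · · · · · ·

Result: [[7,0],[8,0],[2,1]]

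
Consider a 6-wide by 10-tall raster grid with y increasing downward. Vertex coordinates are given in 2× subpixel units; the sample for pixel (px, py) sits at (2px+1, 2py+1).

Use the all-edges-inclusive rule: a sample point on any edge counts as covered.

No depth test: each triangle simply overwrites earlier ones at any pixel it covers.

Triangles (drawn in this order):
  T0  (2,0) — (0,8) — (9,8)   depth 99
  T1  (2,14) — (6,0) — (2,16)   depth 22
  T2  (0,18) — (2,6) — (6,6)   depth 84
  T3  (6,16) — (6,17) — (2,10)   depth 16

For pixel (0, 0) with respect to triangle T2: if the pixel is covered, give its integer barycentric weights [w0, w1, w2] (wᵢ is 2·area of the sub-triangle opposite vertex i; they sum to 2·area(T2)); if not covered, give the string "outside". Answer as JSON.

T0:
  2·area = 72  (B↔C swapped to make it positive)
  edge (2, 0)→(9, 8): d=(7,8) inclusive
  edge (9, 8)→(0, 8): d=(-9,0) inclusive
  edge (0, 8)→(2, 0): d=(2,-8) inclusive
    (1,1)@(3, 3): e=[13,45,14] → █
    (2,1)@(5, 3): e=[-3,45,30] → ·
    (0,2)@(1, 5): e=[43,27,2] → █
    (2,2)@(5, 5): e=[11,27,34] → █
    (3,2)@(7, 5): e=[-5,27,50] → ·
    (0,3)@(1, 7): e=[57,9,6] → █
    (3,3)@(7, 7): e=[9,9,54] → █
    (4,3)@(9, 7): e=[-7,9,70] → ·
    (0,4)@(1, 9): e=[71,-9,10] → ·
    (1,4)@(3, 9): e=[55,-9,26] → ·
    (2,4)@(5, 9): e=[39,-9,42] → ·
    (3,4)@(7, 9): e=[23,-9,58] → ·
  covered (8 px):
    · · · · · ·
    · █ · · · ·
    █ █ █ · · ·
    █ █ █ █ · ·
    · · · · · ·
    · · · · · ·
    · · · · · ·
    · · · · · ·
    · · · · · ·
    · · · · · ·
T1:
  2·area = 8
  edge (2, 14)→(6, 0): d=(4,-14) inclusive
  edge (6, 0)→(2, 16): d=(-4,16) inclusive
  edge (2, 16)→(2, 14): d=(0,-2) inclusive
    (1,5)@(3, 11): e=[2,4,2] → █
    (2,5)@(5, 11): e=[30,-28,6] → ·
    (1,6)@(3, 13): e=[10,-4,2] → ·
  covered (1 px):
    · · · · · ·
    · · · · · ·
    · · · · · ·
    · · · · · ·
    · · · · · ·
    · █ · · · ·
    · · · · · ·
    · · · · · ·
    · · · · · ·
    · · · · · ·
T2:
  2·area = 48
  edge (0, 18)→(2, 6): d=(2,-12) inclusive
  edge (2, 6)→(6, 6): d=(4,0) inclusive
  edge (6, 6)→(0, 18): d=(-6,12) inclusive
    (1,3)@(3, 7): e=[14,4,30] → █
    (2,3)@(5, 7): e=[38,4,6] → █
    (3,3)@(7, 7): e=[62,4,-18] → ·
    (1,4)@(3, 9): e=[18,12,18] → █
    (2,4)@(5, 9): e=[42,12,-6] → ·
    (1,5)@(3, 11): e=[22,20,6] → █
    (2,5)@(5, 11): e=[46,20,-18] → ·
    (0,6)@(1, 13): e=[2,28,18] → █
    (1,6)@(3, 13): e=[26,28,-6] → ·
    (0,7)@(1, 15): e=[6,36,6] → █
    (1,7)@(3, 15): e=[30,36,-18] → ·
    (0,8)@(1, 17): e=[10,44,-6] → ·
  covered (6 px):
    · · · · · ·
    · · · · · ·
    · · · · · ·
    · █ █ · · ·
    · █ · · · ·
    · █ · · · ·
    █ · · · · ·
    █ · · · · ·
    · · · · · ·
    · · · · · ·
T3:
  2·area = 4
  edge (6, 16)→(6, 17): d=(0,1) inclusive
  edge (6, 17)→(2, 10): d=(-4,-7) inclusive
  edge (2, 10)→(6, 16): d=(4,6) inclusive
    (2,7)@(5, 15): e=[1,1,2] → █
    (3,7)@(7, 15): e=[-1,15,-10] → ·
    (2,8)@(5, 17): e=[1,-7,10] → ·
  covered (1 px):
    · · · · · ·
    · · · · · ·
    · · · · · ·
    · · · · · ·
    · · · · · ·
    · · · · · ·
    · · · · · ·
    · · █ · · ·
    · · · · · ·
    · · · · · ·

Final: "outside"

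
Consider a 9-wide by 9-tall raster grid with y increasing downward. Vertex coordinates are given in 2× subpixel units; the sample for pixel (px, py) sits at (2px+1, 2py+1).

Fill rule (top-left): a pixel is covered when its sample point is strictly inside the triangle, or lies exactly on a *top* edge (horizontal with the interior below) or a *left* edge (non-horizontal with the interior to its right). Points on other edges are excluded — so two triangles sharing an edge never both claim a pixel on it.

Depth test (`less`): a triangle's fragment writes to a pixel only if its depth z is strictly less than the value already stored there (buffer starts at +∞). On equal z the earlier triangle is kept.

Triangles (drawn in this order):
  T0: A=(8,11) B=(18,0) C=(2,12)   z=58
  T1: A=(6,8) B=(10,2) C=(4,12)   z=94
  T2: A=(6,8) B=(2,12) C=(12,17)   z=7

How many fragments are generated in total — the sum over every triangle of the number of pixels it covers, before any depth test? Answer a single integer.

T0:
  2·area = 56  (B↔C swapped to make it positive)
  edge (8, 11)→(2, 12): d=(-6,1) right/bottom  bias=-1
  edge (2, 12)→(18, 0): d=(16,-12) top-left  bias=+0
  edge (18, 0)→(8, 11): d=(-10,11) right/bottom  bias=-1
    (8,0)@(17, 1): e=[51,4,1] → #
    (7,1)@(15, 3): e=[41,12,3] → #
    (8,1)@(17, 3): e=[39,36,-19] → ·
    (6,2)@(13, 5): e=[31,20,5] → #
    (7,2)@(15, 5): e=[29,44,-17] → ·
    (4,3)@(9, 7): e=[23,4,29] → #
    (5,3)@(11, 7): e=[21,28,7] → #
    (6,3)@(13, 7): e=[19,52,-15] → ·
    (3,4)@(7, 9): e=[13,12,31] → #
    (5,4)@(11, 9): e=[9,60,-13] → ·
    (2,5)@(5, 11): e=[3,20,33] → #
    (4,5)@(9, 11): e=[-1,68,-11] → ·
  covered (9 px):
    · · · · · · · · #
    · · · · · · · # ·
    · · · · · · # · ·
    · · · · # # · · ·
    · · · # # · · · ·
    · · # # · · · · ·
    · · · · · · · · ·
    · · · · · · · · ·
    · · · · · · · · ·
T1:
  2·area = 4
  edge (6, 8)→(10, 2): d=(4,-6) top-left  bias=+0
  edge (10, 2)→(4, 12): d=(-6,10) right/bottom  bias=-1
  edge (4, 12)→(6, 8): d=(2,-4) top-left  bias=+0
    (3,3)@(7, 7): e=[2,0,2] → ·  [on edge]
    (0,8)@(1, 17): e=[6,0,-2] → ·  [on edge]
  covered (0 px):
    · · · · · · · · ·
    · · · · · · · · ·
    · · · · · · · · ·
    · · · · · · · · ·
    · · · · · · · · ·
    · · · · · · · · ·
    · · · · · · · · ·
    · · · · · · · · ·
    · · · · · · · · ·
T2:
  2·area = 60  (B↔C swapped to make it positive)
  edge (6, 8)→(12, 17): d=(6,9) right/bottom  bias=-1
  edge (12, 17)→(2, 12): d=(-10,-5) top-left  bias=+0
  edge (2, 12)→(6, 8): d=(4,-4) top-left  bias=+0
    (6,0)@(13, 1): e=[-105,165,0] → ·  [on edge]
    (5,1)@(11, 3): e=[-75,135,0] → ·  [on edge]
    (4,2)@(9, 5): e=[-45,105,0] → ·  [on edge]
    (3,3)@(7, 7): e=[-15,75,0] → ·  [on edge]
    (2,4)@(5, 9): e=[15,45,0] → #  [on edge]
    (3,4)@(7, 9): e=[-3,55,8] → ·
    (1,5)@(3, 11): e=[45,15,0] → #  [on edge]
    (3,5)@(7, 11): e=[9,35,16] → #
    (4,5)@(9, 11): e=[-9,45,24] → ·
    (0,6)@(1, 13): e=[75,-15,0] → ·  [on edge]
    (1,6)@(3, 13): e=[57,-5,8] → ·
    (2,6)@(5, 13): e=[39,5,16] → #
  covered (8 px):
    · · · · · · · · ·
    · · · · · · · · ·
    · · · · · · · · ·
    · · · · · · · · ·
    · · # · · · · · ·
    · # # # · · · · ·
    · · # # # · · · ·
    · · · · # · · · ·
    · · · · · · · · ·

Result: 17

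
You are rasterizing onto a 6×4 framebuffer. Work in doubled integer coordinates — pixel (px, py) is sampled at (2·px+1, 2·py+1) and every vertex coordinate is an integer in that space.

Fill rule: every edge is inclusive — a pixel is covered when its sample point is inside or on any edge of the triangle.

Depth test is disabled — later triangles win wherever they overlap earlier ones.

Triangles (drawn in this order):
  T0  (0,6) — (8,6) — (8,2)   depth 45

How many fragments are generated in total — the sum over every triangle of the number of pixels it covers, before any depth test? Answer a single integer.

T0:
  2·area = 32  (B↔C swapped to make it positive)
  edge (0, 6)→(8, 2): d=(8,-4) inclusive
  edge (8, 2)→(8, 6): d=(0,4) inclusive
  edge (8, 6)→(0, 6): d=(-8,0) inclusive
    (3,1)@(7, 3): e=[4,4,24] → #
    (4,1)@(9, 3): e=[12,-4,24] → ·
    (1,2)@(3, 5): e=[4,20,8] → #
    (2,2)@(5, 5): e=[12,12,8] → #
    (4,2)@(9, 5): e=[28,-4,8] → ·
    (1,3)@(3, 7): e=[20,20,-8] → ·
    (2,3)@(5, 7): e=[28,12,-8] → ·
    (3,3)@(7, 7): e=[36,4,-8] → ·
  covered (4 px):
    · · · · · ·
    · · · # · ·
    · # # # · ·
    · · · · · ·

Result: 4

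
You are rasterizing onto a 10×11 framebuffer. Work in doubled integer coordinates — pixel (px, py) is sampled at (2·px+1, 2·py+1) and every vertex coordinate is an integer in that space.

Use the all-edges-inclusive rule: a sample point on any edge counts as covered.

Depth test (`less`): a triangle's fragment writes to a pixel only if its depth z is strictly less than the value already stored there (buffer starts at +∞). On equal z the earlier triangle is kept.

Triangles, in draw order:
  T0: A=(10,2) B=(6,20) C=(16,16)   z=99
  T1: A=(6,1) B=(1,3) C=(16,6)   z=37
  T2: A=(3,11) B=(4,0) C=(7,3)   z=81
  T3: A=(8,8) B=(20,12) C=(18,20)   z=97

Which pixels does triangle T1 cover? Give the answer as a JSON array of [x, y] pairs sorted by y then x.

T0:
  2·area = 164  (B↔C swapped to make it positive)
  edge (10, 2)→(16, 16): d=(6,14) inclusive
  edge (16, 16)→(6, 20): d=(-10,4) inclusive
  edge (6, 20)→(10, 2): d=(4,-18) inclusive
    (5,2)@(11, 5): e=[4,130,30] → X
    (6,2)@(13, 5): e=[-24,122,66] → .
    (4,3)@(9, 7): e=[44,118,2] → X
    (6,3)@(13, 7): e=[-12,102,74] → .
    (4,4)@(9, 9): e=[56,98,10] → X
    (6,4)@(13, 9): e=[0,82,82] → X  [on edge]
    (7,4)@(15, 9): e=[-28,74,118] → .
    (4,5)@(9, 11): e=[68,78,18] → X
    (7,5)@(15, 11): e=[-16,54,126] → .
    (4,6)@(9, 13): e=[80,58,26] → X
    (7,6)@(15, 13): e=[-4,34,134] → .
    (4,7)@(9, 15): e=[92,38,34] → X
  covered (21 px):
    . . . . . . . . . .
    . . . . . . . . . .
    . . . . . X . . . .
    . . . . X X . . . .
    . . . . X X X . . .
    . . . . X X X . . .
    . . . . X X X . . .
    . . . . X X X X . .
    . . . X X X X . . .
    . . . X . . . . . .
    . . . . . . . . . .
T1:
  2·area = 45  (B↔C swapped to make it positive)
  edge (6, 1)→(16, 6): d=(10,5) inclusive
  edge (16, 6)→(1, 3): d=(-15,-3) inclusive
  edge (1, 3)→(6, 1): d=(5,-2) inclusive
    (0,1)@(1, 3): e=[45,0,0] → X  [on edge]
    (1,1)@(3, 3): e=[35,6,4] → X
    (2,1)@(5, 3): e=[25,12,8] → X
    (3,1)@(7, 3): e=[15,18,12] → X
    (4,1)@(9, 3): e=[5,24,16] → X
    (5,1)@(11, 3): e=[-5,30,20] → .
    (0,2)@(1, 5): e=[65,-30,10] → .
    (1,2)@(3, 5): e=[55,-24,14] → .
    (2,2)@(5, 5): e=[45,-18,18] → .
    (3,2)@(7, 5): e=[35,-12,22] → .
    (4,2)@(9, 5): e=[25,-6,26] → .
    (5,2)@(11, 5): e=[15,0,30] → X  [on edge]
  covered (7 px):
    . . . . . . . . . .
    X X X X X . . . . .
    . . . . . X X . . .
    . . . . . . . . . .
    . . . . . . . . . .
    . . . . . . . . . .
    . . . . . . . . . .
    . . . . . . . . . .
    . . . . . . . . . .
    . . . . . . . . . .
    . . . . . . . . . .
T2:
  2·area = 36
  edge (3, 11)→(4, 0): d=(1,-11) inclusive
  edge (4, 0)→(7, 3): d=(3,3) inclusive
  edge (7, 3)→(3, 11): d=(-4,8) inclusive
    (2,0)@(5, 1): e=[12,0,24] → X  [on edge]
    (3,0)@(7, 1): e=[34,-6,8] → .
    (2,1)@(5, 3): e=[14,6,16] → X
    (3,1)@(7, 3): e=[36,0,0] → X  [on edge]
    (4,1)@(9, 3): e=[58,-6,-16] → .
    (2,2)@(5, 5): e=[16,12,8] → X
    (3,2)@(7, 5): e=[38,6,-8] → .
    (4,2)@(9, 5): e=[60,0,-24] → .  [on edge]
    (2,3)@(5, 7): e=[18,18,0] → X  [on edge]
    (3,3)@(7, 7): e=[40,12,-16] → .
    (5,3)@(11, 7): e=[84,0,-48] → .  [on edge]
    (2,4)@(5, 9): e=[20,24,-8] → .
    (6,4)@(13, 9): e=[108,0,-72] → .  [on edge]
    (1,5)@(3, 11): e=[0,36,0] → X  [on edge]
    (7,5)@(15, 11): e=[132,0,-96] → .  [on edge]
    (8,6)@(17, 13): e=[156,0,-120] → .  [on edge]
    (0,7)@(1, 15): e=[-18,54,0] → .  [on edge]
    (9,7)@(19, 15): e=[180,0,-144] → .  [on edge]
  covered (6 px):
    . . X . . . . . . .
    . . X X . . . . . .
    . . X . . . . . . .
    . . X . . . . . . .
    . . . . . . . . . .
    . X . . . . . . . .
    . . . . . . . . . .
    . . . . . . . . . .
    . . . . . . . . . .
    . . . . . . . . . .
    . . . . . . . . . .
T3:
  2·area = 104
  edge (8, 8)→(20, 12): d=(12,4) inclusive
  edge (20, 12)→(18, 20): d=(-2,8) inclusive
  edge (18, 20)→(8, 8): d=(-10,-12) inclusive
    (2,3)@(5, 7): e=[0,130,-26] → .  [on edge]
    (4,4)@(9, 9): e=[8,94,2] → X
    (5,4)@(11, 9): e=[0,78,26] → X  [on edge]
    (6,4)@(13, 9): e=[-8,62,50] → .
    (4,5)@(9, 11): e=[32,90,-18] → .
    (5,5)@(11, 11): e=[24,74,6] → X
    (6,5)@(13, 11): e=[16,58,30] → X
    (7,5)@(15, 11): e=[8,42,54] → X
    (8,5)@(17, 11): e=[0,26,78] → X  [on edge]
    (9,5)@(19, 11): e=[-8,10,102] → .
    (5,6)@(11, 13): e=[48,70,-14] → .
    (6,6)@(13, 13): e=[40,54,10] → X
  covered (14 px):
    . . . . . . . . . .
    . . . . . . . . . .
    . . . . . . . . . .
    . . . . . . . . . .
    . . . . X X . . . .
    . . . . . X X X X .
    . . . . . . X X X X
    . . . . . . . X X X
    . . . . . . . . X .
    . . . . . . . . . .
    . . . . . . . . . .

Answer: [[0,1],[1,1],[2,1],[3,1],[4,1],[5,2],[6,2]]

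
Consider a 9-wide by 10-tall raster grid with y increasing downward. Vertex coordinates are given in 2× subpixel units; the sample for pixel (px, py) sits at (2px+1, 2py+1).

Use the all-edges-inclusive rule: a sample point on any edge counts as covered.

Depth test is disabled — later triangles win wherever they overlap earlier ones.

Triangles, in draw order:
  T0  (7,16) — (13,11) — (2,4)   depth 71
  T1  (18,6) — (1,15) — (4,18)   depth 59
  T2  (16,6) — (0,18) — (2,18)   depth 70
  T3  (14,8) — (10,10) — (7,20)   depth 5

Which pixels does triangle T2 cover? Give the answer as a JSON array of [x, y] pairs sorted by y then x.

T0:
  2·area = 97  (B↔C swapped to make it positive)
  edge (7, 16)→(2, 4): d=(-5,-12) inclusive
  edge (2, 4)→(13, 11): d=(11,7) inclusive
  edge (13, 11)→(7, 16): d=(-6,5) inclusive
    (1,2)@(3, 5): e=[7,4,86] → X
    (2,2)@(5, 5): e=[31,-10,76] → .
    (1,3)@(3, 7): e=[-3,26,74] → .
    (2,3)@(5, 7): e=[21,12,64] → X
    (3,3)@(7, 7): e=[45,-2,54] → .
    (2,4)@(5, 9): e=[11,34,52] → X
    (3,4)@(7, 9): e=[35,20,42] → X
    (4,4)@(9, 9): e=[59,6,32] → X
    (5,4)@(11, 9): e=[83,-8,22] → .
    (2,5)@(5, 11): e=[1,56,40] → X
    (5,5)@(11, 11): e=[73,14,10] → X
    (6,5)@(13, 11): e=[97,0,0] → X  [on edge]
  covered (13 px):
    . . . . . . . . .
    . . . . . . . . .
    . X . . . . . . .
    . . X . . . . . .
    . . X X X . . . .
    . . X X X X X . .
    . . . X X . . . .
    . . . X . . . . .
    . . . . . . . . .
    . . . . . . . . .
T1:
  2·area = 78  (B↔C swapped to make it positive)
  edge (18, 6)→(4, 18): d=(-14,12) inclusive
  edge (4, 18)→(1, 15): d=(-3,-3) inclusive
  edge (1, 15)→(18, 6): d=(17,-9) inclusive
    (6,4)@(13, 9): e=[18,54,6] → X
    (7,4)@(15, 9): e=[-6,60,24] → .
    (4,5)@(9, 11): e=[38,36,4] → X
    (5,5)@(11, 11): e=[14,42,22] → X
    (6,5)@(13, 11): e=[-10,48,40] → .
    (2,6)@(5, 13): e=[58,18,2] → X
    (3,6)@(7, 13): e=[34,24,20] → X
    (5,6)@(11, 13): e=[-14,36,56] → .
    (0,7)@(1, 15): e=[78,0,0] → X  [on edge]
    (1,7)@(3, 15): e=[54,6,18] → X
    (4,7)@(9, 15): e=[-18,24,72] → .
    (0,8)@(1, 17): e=[50,-6,34] → .
    (1,8)@(3, 17): e=[26,0,52] → X  [on edge]
    (2,9)@(5, 19): e=[-26,0,104] → .  [on edge]
  covered (12 px):
    . . . . . . . . .
    . . . . . . . . .
    . . . . . . . . .
    . . . . . . . . .
    . . . . . . X . .
    . . . . X X . . .
    . . X X X . . . .
    X X X X . . . . .
    . X X . . . . . .
    . . . . . . . . .
T2:
  2·area = 24  (B↔C swapped to make it positive)
  edge (16, 6)→(2, 18): d=(-14,12) inclusive
  edge (2, 18)→(0, 18): d=(-2,0) inclusive
  edge (0, 18)→(16, 6): d=(16,-12) inclusive
    (3,6)@(7, 13): e=[10,10,4] → X
    (4,6)@(9, 13): e=[-14,10,28] → .
    (2,7)@(5, 15): e=[6,6,12] → X
    (3,7)@(7, 15): e=[-18,6,36] → .
    (1,8)@(3, 17): e=[2,2,20] → X
    (2,8)@(5, 17): e=[-22,2,44] → .
    (1,9)@(3, 19): e=[-26,-2,52] → .
  covered (3 px):
    . . . . . . . . .
    . . . . . . . . .
    . . . . . . . . .
    . . . . . . . . .
    . . . . . . . . .
    . . . . . . . . .
    . . . X . . . . .
    . . X . . . . . .
    . X . . . . . . .
    . . . . . . . . .
T3:
  2·area = 34  (B↔C swapped to make it positive)
  edge (14, 8)→(7, 20): d=(-7,12) inclusive
  edge (7, 20)→(10, 10): d=(3,-10) inclusive
  edge (10, 10)→(14, 8): d=(4,-2) inclusive
    (6,4)@(13, 9): e=[5,27,2] → X
    (7,4)@(15, 9): e=[-19,47,6] → .
    (5,5)@(11, 11): e=[15,13,6] → X
    (6,5)@(13, 11): e=[-9,33,10] → .
    (5,6)@(11, 13): e=[1,19,14] → X
    (6,6)@(13, 13): e=[-23,39,18] → .
    (4,7)@(9, 15): e=[11,5,18] → X
    (5,7)@(11, 15): e=[-13,25,22] → .
    (4,8)@(9, 17): e=[-3,11,26] → .
  covered (4 px):
    . . . . . . . . .
    . . . . . . . . .
    . . . . . . . . .
    . . . . . . . . .
    . . . . . . X . .
    . . . . . X . . .
    . . . . . X . . .
    . . . . X . . . .
    . . . . . . . . .
    . . . . . . . . .

Result: [[3,6],[2,7],[1,8]]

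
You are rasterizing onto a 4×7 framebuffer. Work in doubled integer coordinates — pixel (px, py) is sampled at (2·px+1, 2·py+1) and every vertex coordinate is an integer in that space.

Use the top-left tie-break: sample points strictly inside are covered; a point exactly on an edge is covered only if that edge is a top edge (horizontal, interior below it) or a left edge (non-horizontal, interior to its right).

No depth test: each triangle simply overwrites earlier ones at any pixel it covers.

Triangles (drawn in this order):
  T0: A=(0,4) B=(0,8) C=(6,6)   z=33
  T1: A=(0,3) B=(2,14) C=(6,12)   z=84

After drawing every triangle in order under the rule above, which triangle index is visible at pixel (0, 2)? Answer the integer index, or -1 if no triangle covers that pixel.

T0:
  2·area = 24  (B↔C swapped to make it positive)
  edge (0, 4)→(6, 6): d=(6,2) right/bottom  bias=-1
  edge (6, 6)→(0, 8): d=(-6,2) right/bottom  bias=-1
  edge (0, 8)→(0, 4): d=(0,-4) top-left  bias=+0
    (0,2)@(1, 5): e=[4,16,4] → █
    (1,2)@(3, 5): e=[0,12,12] → ·  [on edge]
    (0,3)@(1, 7): e=[16,4,4] → █
    (1,3)@(3, 7): e=[12,0,12] → ·  [on edge]
    (0,4)@(1, 9): e=[28,-8,4] → ·
  covered (2 px):
    · · · ·
    · · · ·
    █ · · ·
    █ · · ·
    · · · ·
    · · · ·
    · · · ·
T1:
  2·area = 48  (B↔C swapped to make it positive)
  edge (0, 3)→(6, 12): d=(6,9) right/bottom  bias=-1
  edge (6, 12)→(2, 14): d=(-4,2) right/bottom  bias=-1
  edge (2, 14)→(0, 3): d=(-2,-11) top-left  bias=+0
    (0,2)@(1, 5): e=[3,38,7] → █
    (1,2)@(3, 5): e=[-15,34,29] → ·
    (0,3)@(1, 7): e=[15,30,3] → █
    (1,3)@(3, 7): e=[-3,26,25] → ·
    (0,4)@(1, 9): e=[27,22,-1] → ·
    (1,4)@(3, 9): e=[9,18,21] → █
    (2,4)@(5, 9): e=[-9,14,43] → ·
    (1,5)@(3, 11): e=[21,10,17] → █
    (2,5)@(5, 11): e=[3,6,39] → █
    (3,5)@(7, 11): e=[-15,2,61] → ·
    (1,6)@(3, 13): e=[33,2,13] → █
    (2,6)@(5, 13): e=[15,-2,35] → ·
  covered (6 px):
    · · · ·
    · · · ·
    █ · · ·
    █ · · ·
    · █ · ·
    · █ █ ·
    · █ · ·

Z-buffer (winner per pixel, '.' = empty):
  . . . .
  . . . .
  1 . . .
  1 . . .
  . 1 . .
  . 1 1 .
  . 1 . .

Answer: 1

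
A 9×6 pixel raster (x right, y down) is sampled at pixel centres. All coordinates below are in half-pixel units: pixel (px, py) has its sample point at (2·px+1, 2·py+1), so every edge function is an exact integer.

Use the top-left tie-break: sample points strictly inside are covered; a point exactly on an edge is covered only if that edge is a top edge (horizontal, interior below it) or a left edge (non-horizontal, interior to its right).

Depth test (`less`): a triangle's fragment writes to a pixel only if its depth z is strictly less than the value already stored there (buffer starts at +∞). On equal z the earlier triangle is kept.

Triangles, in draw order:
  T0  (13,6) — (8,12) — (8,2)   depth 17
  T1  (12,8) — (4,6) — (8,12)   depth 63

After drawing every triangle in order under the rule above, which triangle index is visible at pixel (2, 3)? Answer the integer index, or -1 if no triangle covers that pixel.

T0:
  2·area = 50
  edge (13, 6)→(8, 12): d=(-5,6) right/bottom  bias=-1
  edge (8, 12)→(8, 2): d=(0,-10) top-left  bias=+0
  edge (8, 2)→(13, 6): d=(5,4) right/bottom  bias=-1
    (4,1)@(9, 3): e=[39,10,1] → #
    (5,1)@(11, 3): e=[27,30,-7] → ·
    (4,2)@(9, 5): e=[29,10,11] → #
    (5,2)@(11, 5): e=[17,30,3] → #
    (6,2)@(13, 5): e=[5,50,-5] → ·
    (4,3)@(9, 7): e=[19,10,21] → #
    (6,3)@(13, 7): e=[-5,50,5] → ·
    (4,4)@(9, 9): e=[9,10,31] → #
    (5,4)@(11, 9): e=[-3,30,23] → ·
    (4,5)@(9, 11): e=[-1,10,41] → ·
  covered (6 px):
    · · · · · · · · ·
    · · · · # · · · ·
    · · · · # # · · ·
    · · · · # # · · ·
    · · · · # · · · ·
    · · · · · · · · ·
T1:
  2·area = 40  (B↔C swapped to make it positive)
  edge (12, 8)→(8, 12): d=(-4,4) right/bottom  bias=-1
  edge (8, 12)→(4, 6): d=(-4,-6) top-left  bias=+0
  edge (4, 6)→(12, 8): d=(8,2) right/bottom  bias=-1
    (8,1)@(17, 3): e=[0,90,-50] → ·  [on edge]
    (7,2)@(15, 5): e=[0,70,-30] → ·  [on edge]
    (2,3)@(5, 7): e=[32,2,6] → #
    (3,3)@(7, 7): e=[24,14,2] → #
    (4,3)@(9, 7): e=[16,26,-2] → ·
    (6,3)@(13, 7): e=[0,50,-10] → ·  [on edge]
    (2,4)@(5, 9): e=[24,-6,22] → ·
    (3,4)@(7, 9): e=[16,6,18] → #
    (4,4)@(9, 9): e=[8,18,14] → #
    (5,4)@(11, 9): e=[0,30,10] → ·  [on edge]
    (3,5)@(7, 11): e=[8,-2,34] → ·
    (4,5)@(9, 11): e=[0,10,30] → ·  [on edge]
  covered (4 px):
    · · · · · · · · ·
    · · · · · · · · ·
    · · · · · · · · ·
    · · # # · · · · ·
    · · · # # · · · ·
    · · · · · · · · ·

Z-buffer (winner per pixel, '.' = empty):
  . . . . . . . . .
  . . . . 0 . . . .
  . . . . 0 0 . . .
  . . 1 1 0 0 . . .
  . . . 1 0 . . . .
  . . . . . . . . .

Result: 1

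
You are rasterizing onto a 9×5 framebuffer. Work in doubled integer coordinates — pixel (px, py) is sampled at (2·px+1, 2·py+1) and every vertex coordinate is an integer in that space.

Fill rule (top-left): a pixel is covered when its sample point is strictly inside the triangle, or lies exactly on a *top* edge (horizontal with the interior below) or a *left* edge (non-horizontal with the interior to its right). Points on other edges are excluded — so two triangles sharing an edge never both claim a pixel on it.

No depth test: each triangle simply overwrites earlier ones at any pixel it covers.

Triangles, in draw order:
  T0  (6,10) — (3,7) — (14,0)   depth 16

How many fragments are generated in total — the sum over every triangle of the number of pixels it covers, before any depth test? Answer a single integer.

T0:
  2·area = 54
  edge (6, 10)→(3, 7): d=(-3,-3) top-left  bias=+0
  edge (3, 7)→(14, 0): d=(11,-7) top-left  bias=+0
  edge (14, 0)→(6, 10): d=(-8,10) right/bottom  bias=-1
    (6,0)@(13, 1): e=[48,4,2] → █
    (7,0)@(15, 1): e=[54,18,-18] → ·
    (5,1)@(11, 3): e=[36,12,6] → █
    (6,1)@(13, 3): e=[42,26,-14] → ·
    (0,2)@(1, 5): e=[0,-36,90] → ·  [on edge]
    (3,2)@(7, 5): e=[18,6,30] → █
    (4,2)@(9, 5): e=[24,20,10] → █
    (5,2)@(11, 5): e=[30,34,-10] → ·
    (1,3)@(3, 7): e=[0,0,54] → █  [on edge]
    (2,3)@(5, 7): e=[6,14,34] → █
    (4,3)@(9, 7): e=[18,42,-6] → ·
    (1,4)@(3, 9): e=[-6,22,38] → ·
    (2,4)@(5, 9): e=[0,36,18] → █  [on edge]
  covered (8 px):
    · · · · · · █ · ·
    · · · · · █ · · ·
    · · · █ █ · · · ·
    · █ █ █ · · · · ·
    · · █ · · · · · ·

Final: 8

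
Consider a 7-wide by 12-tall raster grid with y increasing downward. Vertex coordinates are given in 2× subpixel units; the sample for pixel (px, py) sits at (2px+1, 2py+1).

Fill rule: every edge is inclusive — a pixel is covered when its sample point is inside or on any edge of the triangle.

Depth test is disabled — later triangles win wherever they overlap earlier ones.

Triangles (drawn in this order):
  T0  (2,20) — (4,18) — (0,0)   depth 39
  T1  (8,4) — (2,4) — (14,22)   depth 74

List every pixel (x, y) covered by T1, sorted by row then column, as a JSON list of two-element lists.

T0:
  2·area = 44  (B↔C swapped to make it positive)
  edge (2, 20)→(0, 0): d=(-2,-20) inclusive
  edge (0, 0)→(4, 18): d=(4,18) inclusive
  edge (4, 18)→(2, 20): d=(-2,2) inclusive
    (0,2)@(1, 5): e=[10,2,32] → █
    (1,2)@(3, 5): e=[50,-34,28] → ·
    (0,3)@(1, 7): e=[6,10,28] → █
    (1,3)@(3, 7): e=[46,-26,24] → ·
    (0,4)@(1, 9): e=[2,18,24] → █
    (1,4)@(3, 9): e=[42,-18,20] → ·
    (6,4)@(13, 9): e=[242,-198,0] → ·  [on edge]
    (0,5)@(1, 11): e=[-2,26,20] → ·
    (5,5)@(11, 11): e=[198,-154,0] → ·  [on edge]
    (4,6)@(9, 13): e=[154,-110,0] → ·  [on edge]
    (1,7)@(3, 15): e=[30,6,8] → █
    (2,7)@(5, 15): e=[70,-30,4] → ·
    (3,7)@(7, 15): e=[110,-66,0] → ·  [on edge]
    (2,8)@(5, 17): e=[66,-22,0] → ·  [on edge]
    (1,9)@(3, 19): e=[22,22,0] → █  [on edge]
    (0,10)@(1, 21): e=[-22,66,0] → ·  [on edge]
  covered (6 px):
    · · · · · · ·
    · · · · · · ·
    █ · · · · · ·
    █ · · · · · ·
    █ · · · · · ·
    · · · · · · ·
    · · · · · · ·
    · █ · · · · ·
    · █ · · · · ·
    · █ · · · · ·
    · · · · · · ·
    · · · · · · ·
T1:
  2·area = 108  (B↔C swapped to make it positive)
  edge (8, 4)→(14, 22): d=(6,18) inclusive
  edge (14, 22)→(2, 4): d=(-12,-18) inclusive
  edge (2, 4)→(8, 4): d=(6,0) inclusive
    (3,0)@(7, 1): e=[0,126,-18] → ·  [on edge]
    (1,2)@(3, 5): e=[96,6,6] → █
    (2,2)@(5, 5): e=[60,42,6] → █
    (3,2)@(7, 5): e=[24,78,6] → █
    (4,2)@(9, 5): e=[-12,114,6] → ·
    (1,3)@(3, 7): e=[108,-18,18] → ·
    (2,3)@(5, 7): e=[72,18,18] → █
    (4,3)@(9, 7): e=[0,90,18] → █  [on edge]
    (5,3)@(11, 7): e=[-36,126,18] → ·
    (2,4)@(5, 9): e=[84,-6,30] → ·
    (3,4)@(7, 9): e=[48,30,30] → █
    (5,4)@(11, 9): e=[-24,102,30] → ·
    (5,6)@(11, 13): e=[0,54,54] → █  [on edge]
    (6,9)@(13, 19): e=[0,18,90] → █  [on edge]
  covered (15 px):
    · · · · · · ·
    · · · · · · ·
    · █ █ █ · · ·
    · · █ █ █ · ·
    · · · █ █ · ·
    · · · █ █ · ·
    · · · · █ █ ·
    · · · · · █ ·
    · · · · · █ ·
    · · · · · · █
    · · · · · · ·
    · · · · · · ·

Result: [[1,2],[2,2],[3,2],[2,3],[3,3],[4,3],[3,4],[4,4],[3,5],[4,5],[4,6],[5,6],[5,7],[5,8],[6,9]]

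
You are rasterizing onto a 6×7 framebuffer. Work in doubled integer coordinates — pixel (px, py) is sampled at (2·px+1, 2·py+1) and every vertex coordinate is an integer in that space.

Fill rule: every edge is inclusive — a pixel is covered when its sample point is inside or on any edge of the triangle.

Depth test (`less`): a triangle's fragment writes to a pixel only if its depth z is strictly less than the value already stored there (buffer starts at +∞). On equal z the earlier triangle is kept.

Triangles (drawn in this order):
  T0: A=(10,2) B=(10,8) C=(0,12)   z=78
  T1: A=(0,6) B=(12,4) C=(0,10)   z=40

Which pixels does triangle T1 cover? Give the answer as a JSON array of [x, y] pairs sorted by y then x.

T0:
  2·area = 60
  edge (10, 2)→(10, 8): d=(0,6) inclusive
  edge (10, 8)→(0, 12): d=(-10,4) inclusive
  edge (0, 12)→(10, 2): d=(10,-10) inclusive
    (5,0)@(11, 1): e=[-6,66,0] → ·  [on edge]
    (4,1)@(9, 3): e=[6,54,0] → █  [on edge]
    (5,1)@(11, 3): e=[-6,46,20] → ·
    (3,2)@(7, 5): e=[18,42,0] → █  [on edge]
    (5,2)@(11, 5): e=[-6,26,40] → ·
    (2,3)@(5, 7): e=[30,30,0] → █  [on edge]
    (5,3)@(11, 7): e=[-6,6,60] → ·
    (1,4)@(3, 9): e=[42,18,0] → █  [on edge]
    (4,4)@(9, 9): e=[6,-6,60] → ·
    (0,5)@(1, 11): e=[54,6,0] → █  [on edge]
    (1,5)@(3, 11): e=[42,-2,20] → ·
    (2,5)@(5, 11): e=[30,-10,40] → ·
  covered (10 px):
    · · · · · ·
    · · · · █ ·
    · · · █ █ ·
    · · █ █ █ ·
    · █ █ █ · ·
    █ · · · · ·
    · · · · · ·
T1:
  2·area = 48
  edge (0, 6)→(12, 4): d=(12,-2) inclusive
  edge (12, 4)→(0, 10): d=(-12,6) inclusive
  edge (0, 10)→(0, 6): d=(0,-4) inclusive
    (3,2)@(7, 5): e=[2,18,28] → █
    (4,2)@(9, 5): e=[6,6,36] → █
    (5,2)@(11, 5): e=[10,-6,44] → ·
    (0,3)@(1, 7): e=[14,30,4] → █
    (1,3)@(3, 7): e=[18,18,12] → █
    (2,3)@(5, 7): e=[22,6,20] → █
    (3,3)@(7, 7): e=[26,-6,28] → ·
    (4,3)@(9, 7): e=[30,-18,36] → ·
    (0,4)@(1, 9): e=[38,6,4] → █
    (1,4)@(3, 9): e=[42,-6,12] → ·
    (2,4)@(5, 9): e=[46,-18,20] → ·
    (0,5)@(1, 11): e=[62,-18,4] → ·
  covered (6 px):
    · · · · · ·
    · · · · · ·
    · · · █ █ ·
    █ █ █ · · ·
    █ · · · · ·
    · · · · · ·
    · · · · · ·

Final: [[3,2],[4,2],[0,3],[1,3],[2,3],[0,4]]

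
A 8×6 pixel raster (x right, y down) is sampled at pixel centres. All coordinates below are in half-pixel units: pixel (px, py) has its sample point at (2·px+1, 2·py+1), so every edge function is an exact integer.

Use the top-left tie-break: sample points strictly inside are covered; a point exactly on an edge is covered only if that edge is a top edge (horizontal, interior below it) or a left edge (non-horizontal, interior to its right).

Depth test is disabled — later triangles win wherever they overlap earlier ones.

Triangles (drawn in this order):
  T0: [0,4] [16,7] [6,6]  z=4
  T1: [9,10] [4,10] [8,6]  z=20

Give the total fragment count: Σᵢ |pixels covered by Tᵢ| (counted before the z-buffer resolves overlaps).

T0:
  2·area = 14
  edge (0, 4)→(16, 7): d=(16,3) right/bottom  bias=-1
  edge (16, 7)→(6, 6): d=(-10,-1) top-left  bias=+0
  edge (6, 6)→(0, 4): d=(-6,-2) top-left  bias=+0
    (1,2)@(3, 5): e=[7,7,0] → X  [on edge]
    (2,2)@(5, 5): e=[1,9,4] → X
    (3,2)@(7, 5): e=[-5,11,8] → .
    (1,3)@(3, 7): e=[39,-13,-12] → .
    (2,3)@(5, 7): e=[33,-11,-8] → .
    (4,3)@(9, 7): e=[21,-7,0] → .  [on edge]
    (7,4)@(15, 9): e=[35,-21,0] → .  [on edge]
  covered (2 px):
    . . . . . . . .
    . . . . . . . .
    . X X . . . . .
    . . . . . . . .
    . . . . . . . .
    . . . . . . . .
T1:
  2·area = 20
  edge (9, 10)→(4, 10): d=(-5,0) right/bottom  bias=-1
  edge (4, 10)→(8, 6): d=(4,-4) top-left  bias=+0
  edge (8, 6)→(9, 10): d=(1,4) right/bottom  bias=-1
    (6,0)@(13, 1): e=[45,0,-25] → .  [on edge]
    (5,1)@(11, 3): e=[35,0,-15] → .  [on edge]
    (4,2)@(9, 5): e=[25,0,-5] → .  [on edge]
    (3,3)@(7, 7): e=[15,0,5] → X  [on edge]
    (4,3)@(9, 7): e=[15,8,-3] → .
    (2,4)@(5, 9): e=[5,0,15] → X  [on edge]
    (4,4)@(9, 9): e=[5,16,-1] → .
    (1,5)@(3, 11): e=[-5,0,25] → .  [on edge]
    (2,5)@(5, 11): e=[-5,8,17] → .
    (3,5)@(7, 11): e=[-5,16,9] → .
  covered (3 px):
    . . . . . . . .
    . . . . . . . .
    . . . . . . . .
    . . . X . . . .
    . . X X . . . .
    . . . . . . . .

Final: 5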